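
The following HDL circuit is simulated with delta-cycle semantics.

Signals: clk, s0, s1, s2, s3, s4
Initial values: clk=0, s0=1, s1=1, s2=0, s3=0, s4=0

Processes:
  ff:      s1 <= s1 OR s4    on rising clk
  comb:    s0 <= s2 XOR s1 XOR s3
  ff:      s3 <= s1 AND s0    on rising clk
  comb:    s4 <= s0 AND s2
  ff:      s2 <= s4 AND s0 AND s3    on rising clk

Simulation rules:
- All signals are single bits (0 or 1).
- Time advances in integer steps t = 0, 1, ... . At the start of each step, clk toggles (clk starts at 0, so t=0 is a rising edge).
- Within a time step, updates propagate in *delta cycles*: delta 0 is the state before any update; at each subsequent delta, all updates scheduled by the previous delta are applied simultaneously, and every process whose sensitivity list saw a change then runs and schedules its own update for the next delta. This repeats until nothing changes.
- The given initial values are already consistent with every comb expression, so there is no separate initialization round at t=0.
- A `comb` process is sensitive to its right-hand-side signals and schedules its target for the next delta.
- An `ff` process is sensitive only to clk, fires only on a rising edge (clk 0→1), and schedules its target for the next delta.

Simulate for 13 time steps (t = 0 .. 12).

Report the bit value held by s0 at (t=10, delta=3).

t0.Δ0 s2=0 s3=0 s1=1 s4=0 s0=1 clk=0
t0.Δ1 s2=0 s3=0 s1=1 s4=0 s0=1 clk=1
t0.Δ2 s2=0 s3=1 s1=1 s4=0 s0=1 clk=1
t0.Δ3 s2=0 s3=1 s1=1 s4=0 s0=0 clk=1
t1.Δ0 s2=0 s3=1 s1=1 s4=0 s0=0 clk=1
t1.Δ1 s2=0 s3=1 s1=1 s4=0 s0=0 clk=0
t2.Δ0 s2=0 s3=1 s1=1 s4=0 s0=0 clk=0
t2.Δ1 s2=0 s3=1 s1=1 s4=0 s0=0 clk=1
t2.Δ2 s2=0 s3=0 s1=1 s4=0 s0=0 clk=1
t2.Δ3 s2=0 s3=0 s1=1 s4=0 s0=1 clk=1
t3.Δ0 s2=0 s3=0 s1=1 s4=0 s0=1 clk=1
t3.Δ1 s2=0 s3=0 s1=1 s4=0 s0=1 clk=0
t4.Δ0 s2=0 s3=0 s1=1 s4=0 s0=1 clk=0
t4.Δ1 s2=0 s3=0 s1=1 s4=0 s0=1 clk=1
t4.Δ2 s2=0 s3=1 s1=1 s4=0 s0=1 clk=1
t4.Δ3 s2=0 s3=1 s1=1 s4=0 s0=0 clk=1
t5.Δ0 s2=0 s3=1 s1=1 s4=0 s0=0 clk=1
t5.Δ1 s2=0 s3=1 s1=1 s4=0 s0=0 clk=0
t6.Δ0 s2=0 s3=1 s1=1 s4=0 s0=0 clk=0
t6.Δ1 s2=0 s3=1 s1=1 s4=0 s0=0 clk=1
t6.Δ2 s2=0 s3=0 s1=1 s4=0 s0=0 clk=1
t6.Δ3 s2=0 s3=0 s1=1 s4=0 s0=1 clk=1
t7.Δ0 s2=0 s3=0 s1=1 s4=0 s0=1 clk=1
t7.Δ1 s2=0 s3=0 s1=1 s4=0 s0=1 clk=0
t8.Δ0 s2=0 s3=0 s1=1 s4=0 s0=1 clk=0
t8.Δ1 s2=0 s3=0 s1=1 s4=0 s0=1 clk=1
t8.Δ2 s2=0 s3=1 s1=1 s4=0 s0=1 clk=1
t8.Δ3 s2=0 s3=1 s1=1 s4=0 s0=0 clk=1
t9.Δ0 s2=0 s3=1 s1=1 s4=0 s0=0 clk=1
t9.Δ1 s2=0 s3=1 s1=1 s4=0 s0=0 clk=0
t10.Δ0 s2=0 s3=1 s1=1 s4=0 s0=0 clk=0
t10.Δ1 s2=0 s3=1 s1=1 s4=0 s0=0 clk=1
t10.Δ2 s2=0 s3=0 s1=1 s4=0 s0=0 clk=1
t10.Δ3 s2=0 s3=0 s1=1 s4=0 s0=1 clk=1
t11.Δ0 s2=0 s3=0 s1=1 s4=0 s0=1 clk=1
t11.Δ1 s2=0 s3=0 s1=1 s4=0 s0=1 clk=0
t12.Δ0 s2=0 s3=0 s1=1 s4=0 s0=1 clk=0
t12.Δ1 s2=0 s3=0 s1=1 s4=0 s0=1 clk=1
t12.Δ2 s2=0 s3=1 s1=1 s4=0 s0=1 clk=1
t12.Δ3 s2=0 s3=1 s1=1 s4=0 s0=0 clk=1

1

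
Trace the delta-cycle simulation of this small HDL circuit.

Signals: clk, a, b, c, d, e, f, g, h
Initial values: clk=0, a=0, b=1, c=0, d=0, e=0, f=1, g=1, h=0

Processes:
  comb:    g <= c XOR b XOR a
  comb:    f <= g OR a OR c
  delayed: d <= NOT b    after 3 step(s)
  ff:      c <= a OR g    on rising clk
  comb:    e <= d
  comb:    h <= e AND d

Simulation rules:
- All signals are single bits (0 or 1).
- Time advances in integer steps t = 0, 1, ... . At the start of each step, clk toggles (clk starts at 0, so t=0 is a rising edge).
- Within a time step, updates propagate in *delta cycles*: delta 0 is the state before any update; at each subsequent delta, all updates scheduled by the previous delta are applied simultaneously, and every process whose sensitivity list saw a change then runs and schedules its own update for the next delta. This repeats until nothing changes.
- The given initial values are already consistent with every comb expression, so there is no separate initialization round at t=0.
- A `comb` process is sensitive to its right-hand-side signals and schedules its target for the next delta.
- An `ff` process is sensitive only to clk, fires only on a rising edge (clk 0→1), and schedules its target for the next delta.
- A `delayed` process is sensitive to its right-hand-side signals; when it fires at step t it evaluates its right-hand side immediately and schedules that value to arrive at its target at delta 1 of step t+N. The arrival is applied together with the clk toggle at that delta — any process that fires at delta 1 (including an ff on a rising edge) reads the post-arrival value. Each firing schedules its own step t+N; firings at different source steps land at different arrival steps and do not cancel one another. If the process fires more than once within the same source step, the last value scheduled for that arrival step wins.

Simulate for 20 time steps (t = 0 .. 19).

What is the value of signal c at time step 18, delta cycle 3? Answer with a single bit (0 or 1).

0

t=0 Δ0: h=0 c=0 a=0 g=1 e=0 d=0 clk=0 b=1 f=1
  Δ1: clk:0→1
  Δ2: c:0→1
  Δ3: g:1→0
  (3Δ to stable)
t=1 Δ0: h=0 c=1 a=0 g=0 e=0 d=0 clk=1 b=1 f=1
  Δ1: clk:1→0
  (1Δ to stable)
t=2 Δ0: h=0 c=1 a=0 g=0 e=0 d=0 clk=0 b=1 f=1
  Δ1: clk:0→1
  Δ2: c:1→0
  Δ3: g:0→1, f:1→0
  Δ4: f:0→1
  (4Δ to stable)
t=3 Δ0: h=0 c=0 a=0 g=1 e=0 d=0 clk=1 b=1 f=1
  Δ1: clk:1→0
  (1Δ to stable)
t=4 Δ0: h=0 c=0 a=0 g=1 e=0 d=0 clk=0 b=1 f=1
  Δ1: clk:0→1
  Δ2: c:0→1
  Δ3: g:1→0
  (3Δ to stable)
t=5 Δ0: h=0 c=1 a=0 g=0 e=0 d=0 clk=1 b=1 f=1
  Δ1: clk:1→0
  (1Δ to stable)
t=6 Δ0: h=0 c=1 a=0 g=0 e=0 d=0 clk=0 b=1 f=1
  Δ1: clk:0→1
  Δ2: c:1→0
  Δ3: g:0→1, f:1→0
  Δ4: f:0→1
  (4Δ to stable)
t=7 Δ0: h=0 c=0 a=0 g=1 e=0 d=0 clk=1 b=1 f=1
  Δ1: clk:1→0
  (1Δ to stable)
t=8 Δ0: h=0 c=0 a=0 g=1 e=0 d=0 clk=0 b=1 f=1
  Δ1: clk:0→1
  Δ2: c:0→1
  Δ3: g:1→0
  (3Δ to stable)
t=9 Δ0: h=0 c=1 a=0 g=0 e=0 d=0 clk=1 b=1 f=1
  Δ1: clk:1→0
  (1Δ to stable)
t=10 Δ0: h=0 c=1 a=0 g=0 e=0 d=0 clk=0 b=1 f=1
  Δ1: clk:0→1
  Δ2: c:1→0
  Δ3: g:0→1, f:1→0
  Δ4: f:0→1
  (4Δ to stable)
t=11 Δ0: h=0 c=0 a=0 g=1 e=0 d=0 clk=1 b=1 f=1
  Δ1: clk:1→0
  (1Δ to stable)
t=12 Δ0: h=0 c=0 a=0 g=1 e=0 d=0 clk=0 b=1 f=1
  Δ1: clk:0→1
  Δ2: c:0→1
  Δ3: g:1→0
  (3Δ to stable)
t=13 Δ0: h=0 c=1 a=0 g=0 e=0 d=0 clk=1 b=1 f=1
  Δ1: clk:1→0
  (1Δ to stable)
t=14 Δ0: h=0 c=1 a=0 g=0 e=0 d=0 clk=0 b=1 f=1
  Δ1: clk:0→1
  Δ2: c:1→0
  Δ3: g:0→1, f:1→0
  Δ4: f:0→1
  (4Δ to stable)
t=15 Δ0: h=0 c=0 a=0 g=1 e=0 d=0 clk=1 b=1 f=1
  Δ1: clk:1→0
  (1Δ to stable)
t=16 Δ0: h=0 c=0 a=0 g=1 e=0 d=0 clk=0 b=1 f=1
  Δ1: clk:0→1
  Δ2: c:0→1
  Δ3: g:1→0
  (3Δ to stable)
t=17 Δ0: h=0 c=1 a=0 g=0 e=0 d=0 clk=1 b=1 f=1
  Δ1: clk:1→0
  (1Δ to stable)
t=18 Δ0: h=0 c=1 a=0 g=0 e=0 d=0 clk=0 b=1 f=1
  Δ1: clk:0→1
  Δ2: c:1→0
  Δ3: g:0→1, f:1→0
  Δ4: f:0→1
  (4Δ to stable)
t=19 Δ0: h=0 c=0 a=0 g=1 e=0 d=0 clk=1 b=1 f=1
  Δ1: clk:1→0
  (1Δ to stable)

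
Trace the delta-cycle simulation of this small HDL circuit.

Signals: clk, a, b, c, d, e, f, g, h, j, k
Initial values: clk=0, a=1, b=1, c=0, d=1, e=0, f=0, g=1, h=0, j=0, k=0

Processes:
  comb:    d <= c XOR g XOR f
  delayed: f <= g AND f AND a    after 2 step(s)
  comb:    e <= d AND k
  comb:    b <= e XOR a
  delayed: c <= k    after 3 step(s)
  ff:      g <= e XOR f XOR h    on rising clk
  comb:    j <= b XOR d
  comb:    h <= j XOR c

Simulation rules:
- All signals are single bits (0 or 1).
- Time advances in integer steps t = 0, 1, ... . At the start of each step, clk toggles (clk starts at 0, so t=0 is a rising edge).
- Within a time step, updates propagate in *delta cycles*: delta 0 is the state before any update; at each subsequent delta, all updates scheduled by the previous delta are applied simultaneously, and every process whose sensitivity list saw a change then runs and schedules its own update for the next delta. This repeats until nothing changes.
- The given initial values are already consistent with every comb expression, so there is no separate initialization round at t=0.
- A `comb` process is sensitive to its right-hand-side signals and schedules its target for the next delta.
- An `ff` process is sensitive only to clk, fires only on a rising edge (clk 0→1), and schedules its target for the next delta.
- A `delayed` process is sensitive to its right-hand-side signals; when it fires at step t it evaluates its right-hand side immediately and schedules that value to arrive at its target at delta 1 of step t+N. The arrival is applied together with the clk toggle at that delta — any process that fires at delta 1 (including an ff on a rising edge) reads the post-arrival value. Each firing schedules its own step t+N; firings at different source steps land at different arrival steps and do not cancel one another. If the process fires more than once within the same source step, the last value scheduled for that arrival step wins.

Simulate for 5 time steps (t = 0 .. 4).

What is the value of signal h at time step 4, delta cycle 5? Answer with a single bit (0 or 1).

1

[bits: h,d,f,e,c,g,k,a,j,clk,b]
t=0: Δ0=01000101001 Δ1=01000101011 Δ2=01000001011 Δ3=00000001011 Δ4=00000001111 Δ5=10000001111 | 5Δ
t=1: Δ0=10000001111 Δ1=10000001101 | 1Δ
t=2: Δ0=10000001101 Δ1=10000001111 Δ2=10000101111 Δ3=11000101111 Δ4=11000101011 Δ5=01000101011 | 5Δ
t=3: Δ0=01000101011 Δ1=01000101001 | 1Δ
t=4: Δ0=01000101001 Δ1=01000101011 Δ2=01000001011 Δ3=00000001011 Δ4=00000001111 Δ5=10000001111 | 5Δ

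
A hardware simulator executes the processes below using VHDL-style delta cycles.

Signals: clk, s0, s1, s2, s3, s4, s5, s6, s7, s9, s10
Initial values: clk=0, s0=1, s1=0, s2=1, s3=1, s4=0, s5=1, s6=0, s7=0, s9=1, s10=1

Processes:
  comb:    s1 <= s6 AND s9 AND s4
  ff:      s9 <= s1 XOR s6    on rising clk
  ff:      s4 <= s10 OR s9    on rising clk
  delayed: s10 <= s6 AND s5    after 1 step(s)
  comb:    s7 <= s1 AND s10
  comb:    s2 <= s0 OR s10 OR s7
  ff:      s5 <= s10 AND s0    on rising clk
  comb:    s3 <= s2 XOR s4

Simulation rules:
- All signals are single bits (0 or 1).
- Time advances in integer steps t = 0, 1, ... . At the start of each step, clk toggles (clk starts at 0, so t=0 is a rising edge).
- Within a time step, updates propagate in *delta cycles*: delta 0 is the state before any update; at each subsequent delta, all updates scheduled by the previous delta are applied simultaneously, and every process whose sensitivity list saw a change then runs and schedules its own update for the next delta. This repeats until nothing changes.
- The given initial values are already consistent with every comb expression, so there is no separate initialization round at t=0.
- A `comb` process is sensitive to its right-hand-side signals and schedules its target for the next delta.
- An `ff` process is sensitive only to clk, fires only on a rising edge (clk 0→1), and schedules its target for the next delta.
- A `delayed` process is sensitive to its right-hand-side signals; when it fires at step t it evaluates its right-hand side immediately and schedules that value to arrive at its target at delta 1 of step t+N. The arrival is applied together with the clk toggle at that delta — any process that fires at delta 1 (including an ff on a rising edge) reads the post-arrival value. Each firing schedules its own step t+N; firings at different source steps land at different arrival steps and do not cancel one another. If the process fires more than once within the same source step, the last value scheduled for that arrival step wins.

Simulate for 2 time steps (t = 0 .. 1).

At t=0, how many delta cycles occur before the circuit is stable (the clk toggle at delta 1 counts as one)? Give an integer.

3

t=0 Δ0: clk=0 s10=1 s7=0 s1=0 s3=1 s4=0 s0=1 s2=1 s6=0 s5=1 s9=1
  Δ1: clk:0→1
  Δ2: s4:0→1, s9:1→0
  Δ3: s3:1→0
  (3Δ to stable)
t=1 Δ0: clk=1 s10=1 s7=0 s1=0 s3=0 s4=1 s0=1 s2=1 s6=0 s5=1 s9=0
  Δ1: clk:1→0
  (1Δ to stable)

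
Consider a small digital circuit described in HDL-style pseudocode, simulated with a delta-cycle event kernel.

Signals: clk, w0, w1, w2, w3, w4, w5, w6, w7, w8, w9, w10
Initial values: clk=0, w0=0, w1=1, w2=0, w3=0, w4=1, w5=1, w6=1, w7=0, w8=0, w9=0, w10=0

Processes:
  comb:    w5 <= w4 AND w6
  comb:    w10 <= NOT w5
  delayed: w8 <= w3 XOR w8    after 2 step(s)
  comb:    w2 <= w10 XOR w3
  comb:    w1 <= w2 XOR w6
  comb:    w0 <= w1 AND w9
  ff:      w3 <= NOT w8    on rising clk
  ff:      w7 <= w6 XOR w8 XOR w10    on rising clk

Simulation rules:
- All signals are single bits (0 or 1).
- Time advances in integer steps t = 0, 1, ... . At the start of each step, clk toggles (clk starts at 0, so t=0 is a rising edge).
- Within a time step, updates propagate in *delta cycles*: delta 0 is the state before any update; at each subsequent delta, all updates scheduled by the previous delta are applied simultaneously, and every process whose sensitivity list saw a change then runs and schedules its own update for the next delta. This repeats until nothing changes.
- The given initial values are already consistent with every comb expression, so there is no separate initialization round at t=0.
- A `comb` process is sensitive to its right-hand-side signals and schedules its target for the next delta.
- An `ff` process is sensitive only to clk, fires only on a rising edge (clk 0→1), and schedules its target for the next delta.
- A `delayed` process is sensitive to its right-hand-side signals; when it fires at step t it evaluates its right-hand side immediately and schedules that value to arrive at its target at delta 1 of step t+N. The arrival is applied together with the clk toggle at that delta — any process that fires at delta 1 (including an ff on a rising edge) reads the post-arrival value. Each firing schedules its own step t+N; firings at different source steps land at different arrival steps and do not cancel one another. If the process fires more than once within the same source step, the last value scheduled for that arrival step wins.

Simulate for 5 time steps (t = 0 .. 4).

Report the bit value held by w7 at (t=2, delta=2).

0

t0.Δ0 w2=0 w7=0 w10=0 w8=0 clk=0 w5=1 w1=1 w4=1 w9=0 w3=0 w6=1 w0=0
t0.Δ1 w2=0 w7=0 w10=0 w8=0 clk=1 w5=1 w1=1 w4=1 w9=0 w3=0 w6=1 w0=0
t0.Δ2 w2=0 w7=1 w10=0 w8=0 clk=1 w5=1 w1=1 w4=1 w9=0 w3=1 w6=1 w0=0
t0.Δ3 w2=1 w7=1 w10=0 w8=0 clk=1 w5=1 w1=1 w4=1 w9=0 w3=1 w6=1 w0=0
t0.Δ4 w2=1 w7=1 w10=0 w8=0 clk=1 w5=1 w1=0 w4=1 w9=0 w3=1 w6=1 w0=0
t1.Δ0 w2=1 w7=1 w10=0 w8=0 clk=1 w5=1 w1=0 w4=1 w9=0 w3=1 w6=1 w0=0
t1.Δ1 w2=1 w7=1 w10=0 w8=0 clk=0 w5=1 w1=0 w4=1 w9=0 w3=1 w6=1 w0=0
t2.Δ0 w2=1 w7=1 w10=0 w8=0 clk=0 w5=1 w1=0 w4=1 w9=0 w3=1 w6=1 w0=0
t2.Δ1 w2=1 w7=1 w10=0 w8=1 clk=1 w5=1 w1=0 w4=1 w9=0 w3=1 w6=1 w0=0
t2.Δ2 w2=1 w7=0 w10=0 w8=1 clk=1 w5=1 w1=0 w4=1 w9=0 w3=0 w6=1 w0=0
t2.Δ3 w2=0 w7=0 w10=0 w8=1 clk=1 w5=1 w1=0 w4=1 w9=0 w3=0 w6=1 w0=0
t2.Δ4 w2=0 w7=0 w10=0 w8=1 clk=1 w5=1 w1=1 w4=1 w9=0 w3=0 w6=1 w0=0
t3.Δ0 w2=0 w7=0 w10=0 w8=1 clk=1 w5=1 w1=1 w4=1 w9=0 w3=0 w6=1 w0=0
t3.Δ1 w2=0 w7=0 w10=0 w8=1 clk=0 w5=1 w1=1 w4=1 w9=0 w3=0 w6=1 w0=0
t4.Δ0 w2=0 w7=0 w10=0 w8=1 clk=0 w5=1 w1=1 w4=1 w9=0 w3=0 w6=1 w0=0
t4.Δ1 w2=0 w7=0 w10=0 w8=1 clk=1 w5=1 w1=1 w4=1 w9=0 w3=0 w6=1 w0=0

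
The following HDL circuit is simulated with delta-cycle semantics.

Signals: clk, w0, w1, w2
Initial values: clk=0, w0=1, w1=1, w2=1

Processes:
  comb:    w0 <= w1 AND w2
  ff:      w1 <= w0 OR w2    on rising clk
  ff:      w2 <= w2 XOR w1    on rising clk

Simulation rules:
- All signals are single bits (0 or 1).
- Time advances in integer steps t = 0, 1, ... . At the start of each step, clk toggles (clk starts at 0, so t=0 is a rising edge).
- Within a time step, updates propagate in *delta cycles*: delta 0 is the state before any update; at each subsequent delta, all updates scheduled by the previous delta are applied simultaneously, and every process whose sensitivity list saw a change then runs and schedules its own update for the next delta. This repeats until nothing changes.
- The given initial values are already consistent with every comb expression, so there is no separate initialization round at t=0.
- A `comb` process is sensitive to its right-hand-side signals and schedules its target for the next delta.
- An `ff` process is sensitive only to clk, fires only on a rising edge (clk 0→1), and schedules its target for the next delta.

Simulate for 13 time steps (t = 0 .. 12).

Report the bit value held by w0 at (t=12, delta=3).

0

t=0 Δ0: w1=1 w0=1 clk=0 w2=1
  Δ1: clk:0→1
  Δ2: w2:1→0
  Δ3: w0:1→0
  (3Δ to stable)
t=1 Δ0: w1=1 w0=0 clk=1 w2=0
  Δ1: clk:1→0
  (1Δ to stable)
t=2 Δ0: w1=1 w0=0 clk=0 w2=0
  Δ1: clk:0→1
  Δ2: w1:1→0, w2:0→1
  (2Δ to stable)
t=3 Δ0: w1=0 w0=0 clk=1 w2=1
  Δ1: clk:1→0
  (1Δ to stable)
t=4 Δ0: w1=0 w0=0 clk=0 w2=1
  Δ1: clk:0→1
  Δ2: w1:0→1
  Δ3: w0:0→1
  (3Δ to stable)
t=5 Δ0: w1=1 w0=1 clk=1 w2=1
  Δ1: clk:1→0
  (1Δ to stable)
t=6 Δ0: w1=1 w0=1 clk=0 w2=1
  Δ1: clk:0→1
  Δ2: w2:1→0
  Δ3: w0:1→0
  (3Δ to stable)
t=7 Δ0: w1=1 w0=0 clk=1 w2=0
  Δ1: clk:1→0
  (1Δ to stable)
t=8 Δ0: w1=1 w0=0 clk=0 w2=0
  Δ1: clk:0→1
  Δ2: w1:1→0, w2:0→1
  (2Δ to stable)
t=9 Δ0: w1=0 w0=0 clk=1 w2=1
  Δ1: clk:1→0
  (1Δ to stable)
t=10 Δ0: w1=0 w0=0 clk=0 w2=1
  Δ1: clk:0→1
  Δ2: w1:0→1
  Δ3: w0:0→1
  (3Δ to stable)
t=11 Δ0: w1=1 w0=1 clk=1 w2=1
  Δ1: clk:1→0
  (1Δ to stable)
t=12 Δ0: w1=1 w0=1 clk=0 w2=1
  Δ1: clk:0→1
  Δ2: w2:1→0
  Δ3: w0:1→0
  (3Δ to stable)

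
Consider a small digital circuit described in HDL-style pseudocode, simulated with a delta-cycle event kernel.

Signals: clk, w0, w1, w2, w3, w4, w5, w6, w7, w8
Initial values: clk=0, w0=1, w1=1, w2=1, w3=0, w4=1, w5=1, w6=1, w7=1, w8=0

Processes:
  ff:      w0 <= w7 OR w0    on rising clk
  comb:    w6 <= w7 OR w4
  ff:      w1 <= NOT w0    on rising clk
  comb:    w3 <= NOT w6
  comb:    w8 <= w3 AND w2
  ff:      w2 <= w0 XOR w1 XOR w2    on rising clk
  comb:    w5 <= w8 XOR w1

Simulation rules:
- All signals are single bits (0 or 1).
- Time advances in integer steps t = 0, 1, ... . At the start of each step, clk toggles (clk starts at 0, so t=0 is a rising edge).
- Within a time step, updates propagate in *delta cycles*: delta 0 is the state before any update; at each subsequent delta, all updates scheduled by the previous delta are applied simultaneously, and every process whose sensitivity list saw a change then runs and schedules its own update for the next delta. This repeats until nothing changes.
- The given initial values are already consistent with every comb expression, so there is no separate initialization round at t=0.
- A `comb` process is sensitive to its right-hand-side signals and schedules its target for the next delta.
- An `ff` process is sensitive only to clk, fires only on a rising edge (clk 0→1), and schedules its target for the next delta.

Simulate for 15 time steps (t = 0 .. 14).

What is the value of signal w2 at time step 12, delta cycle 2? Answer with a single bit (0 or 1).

t0.Δ0 w2=1 clk=0 w1=1 w6=1 w7=1 w0=1 w5=1 w3=0 w4=1 w8=0
t0.Δ1 w2=1 clk=1 w1=1 w6=1 w7=1 w0=1 w5=1 w3=0 w4=1 w8=0
t0.Δ2 w2=1 clk=1 w1=0 w6=1 w7=1 w0=1 w5=1 w3=0 w4=1 w8=0
t0.Δ3 w2=1 clk=1 w1=0 w6=1 w7=1 w0=1 w5=0 w3=0 w4=1 w8=0
t1.Δ0 w2=1 clk=1 w1=0 w6=1 w7=1 w0=1 w5=0 w3=0 w4=1 w8=0
t1.Δ1 w2=1 clk=0 w1=0 w6=1 w7=1 w0=1 w5=0 w3=0 w4=1 w8=0
t2.Δ0 w2=1 clk=0 w1=0 w6=1 w7=1 w0=1 w5=0 w3=0 w4=1 w8=0
t2.Δ1 w2=1 clk=1 w1=0 w6=1 w7=1 w0=1 w5=0 w3=0 w4=1 w8=0
t2.Δ2 w2=0 clk=1 w1=0 w6=1 w7=1 w0=1 w5=0 w3=0 w4=1 w8=0
t3.Δ0 w2=0 clk=1 w1=0 w6=1 w7=1 w0=1 w5=0 w3=0 w4=1 w8=0
t3.Δ1 w2=0 clk=0 w1=0 w6=1 w7=1 w0=1 w5=0 w3=0 w4=1 w8=0
t4.Δ0 w2=0 clk=0 w1=0 w6=1 w7=1 w0=1 w5=0 w3=0 w4=1 w8=0
t4.Δ1 w2=0 clk=1 w1=0 w6=1 w7=1 w0=1 w5=0 w3=0 w4=1 w8=0
t4.Δ2 w2=1 clk=1 w1=0 w6=1 w7=1 w0=1 w5=0 w3=0 w4=1 w8=0
t5.Δ0 w2=1 clk=1 w1=0 w6=1 w7=1 w0=1 w5=0 w3=0 w4=1 w8=0
t5.Δ1 w2=1 clk=0 w1=0 w6=1 w7=1 w0=1 w5=0 w3=0 w4=1 w8=0
t6.Δ0 w2=1 clk=0 w1=0 w6=1 w7=1 w0=1 w5=0 w3=0 w4=1 w8=0
t6.Δ1 w2=1 clk=1 w1=0 w6=1 w7=1 w0=1 w5=0 w3=0 w4=1 w8=0
t6.Δ2 w2=0 clk=1 w1=0 w6=1 w7=1 w0=1 w5=0 w3=0 w4=1 w8=0
t7.Δ0 w2=0 clk=1 w1=0 w6=1 w7=1 w0=1 w5=0 w3=0 w4=1 w8=0
t7.Δ1 w2=0 clk=0 w1=0 w6=1 w7=1 w0=1 w5=0 w3=0 w4=1 w8=0
t8.Δ0 w2=0 clk=0 w1=0 w6=1 w7=1 w0=1 w5=0 w3=0 w4=1 w8=0
t8.Δ1 w2=0 clk=1 w1=0 w6=1 w7=1 w0=1 w5=0 w3=0 w4=1 w8=0
t8.Δ2 w2=1 clk=1 w1=0 w6=1 w7=1 w0=1 w5=0 w3=0 w4=1 w8=0
t9.Δ0 w2=1 clk=1 w1=0 w6=1 w7=1 w0=1 w5=0 w3=0 w4=1 w8=0
t9.Δ1 w2=1 clk=0 w1=0 w6=1 w7=1 w0=1 w5=0 w3=0 w4=1 w8=0
t10.Δ0 w2=1 clk=0 w1=0 w6=1 w7=1 w0=1 w5=0 w3=0 w4=1 w8=0
t10.Δ1 w2=1 clk=1 w1=0 w6=1 w7=1 w0=1 w5=0 w3=0 w4=1 w8=0
t10.Δ2 w2=0 clk=1 w1=0 w6=1 w7=1 w0=1 w5=0 w3=0 w4=1 w8=0
t11.Δ0 w2=0 clk=1 w1=0 w6=1 w7=1 w0=1 w5=0 w3=0 w4=1 w8=0
t11.Δ1 w2=0 clk=0 w1=0 w6=1 w7=1 w0=1 w5=0 w3=0 w4=1 w8=0
t12.Δ0 w2=0 clk=0 w1=0 w6=1 w7=1 w0=1 w5=0 w3=0 w4=1 w8=0
t12.Δ1 w2=0 clk=1 w1=0 w6=1 w7=1 w0=1 w5=0 w3=0 w4=1 w8=0
t12.Δ2 w2=1 clk=1 w1=0 w6=1 w7=1 w0=1 w5=0 w3=0 w4=1 w8=0
t13.Δ0 w2=1 clk=1 w1=0 w6=1 w7=1 w0=1 w5=0 w3=0 w4=1 w8=0
t13.Δ1 w2=1 clk=0 w1=0 w6=1 w7=1 w0=1 w5=0 w3=0 w4=1 w8=0
t14.Δ0 w2=1 clk=0 w1=0 w6=1 w7=1 w0=1 w5=0 w3=0 w4=1 w8=0
t14.Δ1 w2=1 clk=1 w1=0 w6=1 w7=1 w0=1 w5=0 w3=0 w4=1 w8=0
t14.Δ2 w2=0 clk=1 w1=0 w6=1 w7=1 w0=1 w5=0 w3=0 w4=1 w8=0

1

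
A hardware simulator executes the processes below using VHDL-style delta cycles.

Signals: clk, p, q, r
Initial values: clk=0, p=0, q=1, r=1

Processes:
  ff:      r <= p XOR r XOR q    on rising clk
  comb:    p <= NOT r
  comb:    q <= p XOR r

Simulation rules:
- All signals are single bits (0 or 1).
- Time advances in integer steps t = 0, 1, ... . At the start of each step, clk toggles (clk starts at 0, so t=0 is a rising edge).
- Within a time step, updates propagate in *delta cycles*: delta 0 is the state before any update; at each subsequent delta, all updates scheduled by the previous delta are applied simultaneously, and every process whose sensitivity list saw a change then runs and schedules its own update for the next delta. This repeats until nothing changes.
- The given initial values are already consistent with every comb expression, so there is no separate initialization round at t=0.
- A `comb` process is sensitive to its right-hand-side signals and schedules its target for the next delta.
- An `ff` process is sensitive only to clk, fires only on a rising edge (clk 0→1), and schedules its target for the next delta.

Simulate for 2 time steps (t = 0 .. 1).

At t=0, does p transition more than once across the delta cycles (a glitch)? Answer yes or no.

no

[bits: r,q,p,clk]
t=0: Δ0=1100 Δ1=1101 Δ2=0101 Δ3=0011 Δ4=0111 | 4Δ
t=1: Δ0=0111 Δ1=0110 | 1Δ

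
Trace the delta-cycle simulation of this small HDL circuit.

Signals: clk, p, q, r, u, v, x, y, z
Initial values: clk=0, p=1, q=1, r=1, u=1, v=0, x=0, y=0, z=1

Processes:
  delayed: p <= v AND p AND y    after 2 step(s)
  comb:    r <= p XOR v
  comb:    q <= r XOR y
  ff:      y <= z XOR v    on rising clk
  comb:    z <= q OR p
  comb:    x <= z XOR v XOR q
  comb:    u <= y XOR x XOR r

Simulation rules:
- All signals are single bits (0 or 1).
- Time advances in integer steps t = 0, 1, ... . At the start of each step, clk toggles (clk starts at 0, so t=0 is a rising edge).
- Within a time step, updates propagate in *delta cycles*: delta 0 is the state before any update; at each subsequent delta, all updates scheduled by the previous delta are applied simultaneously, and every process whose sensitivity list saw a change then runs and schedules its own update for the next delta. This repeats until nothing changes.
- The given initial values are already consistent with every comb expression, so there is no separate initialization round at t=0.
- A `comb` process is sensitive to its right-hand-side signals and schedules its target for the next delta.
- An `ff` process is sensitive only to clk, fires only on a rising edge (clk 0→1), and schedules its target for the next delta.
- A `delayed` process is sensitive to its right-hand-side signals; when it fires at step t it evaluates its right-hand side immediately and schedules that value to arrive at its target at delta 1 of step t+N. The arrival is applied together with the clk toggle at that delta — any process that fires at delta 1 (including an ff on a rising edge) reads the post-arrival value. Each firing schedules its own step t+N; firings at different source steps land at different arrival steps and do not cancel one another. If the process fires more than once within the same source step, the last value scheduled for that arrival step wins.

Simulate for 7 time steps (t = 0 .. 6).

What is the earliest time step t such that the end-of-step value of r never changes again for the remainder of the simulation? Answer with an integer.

2

t0.Δ0 y=0 x=0 p=1 u=1 z=1 v=0 clk=0 r=1 q=1
t0.Δ1 y=0 x=0 p=1 u=1 z=1 v=0 clk=1 r=1 q=1
t0.Δ2 y=1 x=0 p=1 u=1 z=1 v=0 clk=1 r=1 q=1
t0.Δ3 y=1 x=0 p=1 u=0 z=1 v=0 clk=1 r=1 q=0
t0.Δ4 y=1 x=1 p=1 u=0 z=1 v=0 clk=1 r=1 q=0
t0.Δ5 y=1 x=1 p=1 u=1 z=1 v=0 clk=1 r=1 q=0
t1.Δ0 y=1 x=1 p=1 u=1 z=1 v=0 clk=1 r=1 q=0
t1.Δ1 y=1 x=1 p=1 u=1 z=1 v=0 clk=0 r=1 q=0
t2.Δ0 y=1 x=1 p=1 u=1 z=1 v=0 clk=0 r=1 q=0
t2.Δ1 y=1 x=1 p=0 u=1 z=1 v=0 clk=1 r=1 q=0
t2.Δ2 y=1 x=1 p=0 u=1 z=0 v=0 clk=1 r=0 q=0
t2.Δ3 y=1 x=0 p=0 u=0 z=0 v=0 clk=1 r=0 q=1
t2.Δ4 y=1 x=1 p=0 u=1 z=1 v=0 clk=1 r=0 q=1
t2.Δ5 y=1 x=0 p=0 u=0 z=1 v=0 clk=1 r=0 q=1
t2.Δ6 y=1 x=0 p=0 u=1 z=1 v=0 clk=1 r=0 q=1
t3.Δ0 y=1 x=0 p=0 u=1 z=1 v=0 clk=1 r=0 q=1
t3.Δ1 y=1 x=0 p=0 u=1 z=1 v=0 clk=0 r=0 q=1
t4.Δ0 y=1 x=0 p=0 u=1 z=1 v=0 clk=0 r=0 q=1
t4.Δ1 y=1 x=0 p=0 u=1 z=1 v=0 clk=1 r=0 q=1
t5.Δ0 y=1 x=0 p=0 u=1 z=1 v=0 clk=1 r=0 q=1
t5.Δ1 y=1 x=0 p=0 u=1 z=1 v=0 clk=0 r=0 q=1
t6.Δ0 y=1 x=0 p=0 u=1 z=1 v=0 clk=0 r=0 q=1
t6.Δ1 y=1 x=0 p=0 u=1 z=1 v=0 clk=1 r=0 q=1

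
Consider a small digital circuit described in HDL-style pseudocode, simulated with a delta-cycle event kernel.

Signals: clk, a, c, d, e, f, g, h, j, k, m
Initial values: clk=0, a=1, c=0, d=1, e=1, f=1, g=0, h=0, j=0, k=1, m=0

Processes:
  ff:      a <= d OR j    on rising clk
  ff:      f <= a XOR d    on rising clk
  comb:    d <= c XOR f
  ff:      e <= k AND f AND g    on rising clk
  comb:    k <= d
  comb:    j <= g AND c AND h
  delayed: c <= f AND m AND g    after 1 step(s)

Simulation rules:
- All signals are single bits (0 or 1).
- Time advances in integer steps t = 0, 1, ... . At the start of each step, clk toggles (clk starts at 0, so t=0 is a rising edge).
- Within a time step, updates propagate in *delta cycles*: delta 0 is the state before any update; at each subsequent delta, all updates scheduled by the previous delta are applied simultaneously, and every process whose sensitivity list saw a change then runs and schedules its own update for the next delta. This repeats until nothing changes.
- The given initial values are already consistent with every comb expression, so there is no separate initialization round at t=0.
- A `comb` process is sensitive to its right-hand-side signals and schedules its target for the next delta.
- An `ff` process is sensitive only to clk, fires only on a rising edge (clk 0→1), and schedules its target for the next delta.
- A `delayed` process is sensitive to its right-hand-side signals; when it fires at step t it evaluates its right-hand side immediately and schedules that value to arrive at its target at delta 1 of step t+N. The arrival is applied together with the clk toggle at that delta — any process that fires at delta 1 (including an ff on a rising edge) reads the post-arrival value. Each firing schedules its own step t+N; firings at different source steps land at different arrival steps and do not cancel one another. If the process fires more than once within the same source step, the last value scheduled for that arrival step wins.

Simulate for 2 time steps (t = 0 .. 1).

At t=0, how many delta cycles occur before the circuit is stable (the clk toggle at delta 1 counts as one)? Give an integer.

4

t=0 Δ0: j=0 c=0 clk=0 a=1 f=1 k=1 e=1 h=0 m=0 g=0 d=1
  Δ1: clk:0→1
  Δ2: f:1→0, e:1→0
  Δ3: d:1→0
  Δ4: k:1→0
  (4Δ to stable)
t=1 Δ0: j=0 c=0 clk=1 a=1 f=0 k=0 e=0 h=0 m=0 g=0 d=0
  Δ1: clk:1→0
  (1Δ to stable)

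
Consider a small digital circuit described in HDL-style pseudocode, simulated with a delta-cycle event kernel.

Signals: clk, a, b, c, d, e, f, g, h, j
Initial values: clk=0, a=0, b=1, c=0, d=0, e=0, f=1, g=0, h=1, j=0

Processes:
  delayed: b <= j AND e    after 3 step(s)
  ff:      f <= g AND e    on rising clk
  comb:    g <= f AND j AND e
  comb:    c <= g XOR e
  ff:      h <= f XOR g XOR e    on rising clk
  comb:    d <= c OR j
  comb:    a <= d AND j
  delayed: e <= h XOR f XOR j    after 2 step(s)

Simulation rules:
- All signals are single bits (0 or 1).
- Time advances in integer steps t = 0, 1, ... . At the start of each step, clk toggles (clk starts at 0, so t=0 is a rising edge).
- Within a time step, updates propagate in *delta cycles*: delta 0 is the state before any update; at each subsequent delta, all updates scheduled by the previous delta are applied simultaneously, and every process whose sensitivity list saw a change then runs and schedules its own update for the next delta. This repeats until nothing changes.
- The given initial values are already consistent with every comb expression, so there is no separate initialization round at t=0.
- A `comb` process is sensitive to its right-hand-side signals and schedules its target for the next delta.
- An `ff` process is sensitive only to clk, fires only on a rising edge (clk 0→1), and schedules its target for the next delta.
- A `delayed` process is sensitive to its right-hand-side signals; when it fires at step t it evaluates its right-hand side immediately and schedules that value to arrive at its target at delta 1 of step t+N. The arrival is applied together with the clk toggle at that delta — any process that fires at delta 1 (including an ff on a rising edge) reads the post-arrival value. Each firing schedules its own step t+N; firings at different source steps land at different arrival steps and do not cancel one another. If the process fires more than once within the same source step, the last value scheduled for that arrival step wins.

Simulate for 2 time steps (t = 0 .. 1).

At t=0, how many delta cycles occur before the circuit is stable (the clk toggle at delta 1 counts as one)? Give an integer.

[bits: g,e,b,f,j,h,a,c,clk,d]
t=0: Δ0=0011010000 Δ1=0011010010 Δ2=0010010010 | 2Δ
t=1: Δ0=0010010010 Δ1=0010010000 | 1Δ

2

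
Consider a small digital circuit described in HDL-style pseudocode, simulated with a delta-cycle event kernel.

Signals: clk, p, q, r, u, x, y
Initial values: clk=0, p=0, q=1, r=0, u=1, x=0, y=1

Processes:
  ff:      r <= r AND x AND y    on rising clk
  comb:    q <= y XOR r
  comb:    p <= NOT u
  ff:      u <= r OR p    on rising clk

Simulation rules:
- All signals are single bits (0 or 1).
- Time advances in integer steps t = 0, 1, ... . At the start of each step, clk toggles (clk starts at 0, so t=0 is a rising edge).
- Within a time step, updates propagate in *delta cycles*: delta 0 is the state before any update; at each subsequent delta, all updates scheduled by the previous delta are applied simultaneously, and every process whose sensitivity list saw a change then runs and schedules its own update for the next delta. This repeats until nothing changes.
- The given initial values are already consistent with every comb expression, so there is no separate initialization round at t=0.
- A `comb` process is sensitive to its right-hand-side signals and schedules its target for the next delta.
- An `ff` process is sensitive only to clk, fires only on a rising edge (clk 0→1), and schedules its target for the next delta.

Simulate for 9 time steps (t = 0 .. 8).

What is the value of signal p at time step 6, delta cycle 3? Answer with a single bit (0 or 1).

0

t=0 Δ0: r=0 y=1 u=1 q=1 p=0 clk=0 x=0
  Δ1: clk:0→1
  Δ2: u:1→0
  Δ3: p:0→1
  (3Δ to stable)
t=1 Δ0: r=0 y=1 u=0 q=1 p=1 clk=1 x=0
  Δ1: clk:1→0
  (1Δ to stable)
t=2 Δ0: r=0 y=1 u=0 q=1 p=1 clk=0 x=0
  Δ1: clk:0→1
  Δ2: u:0→1
  Δ3: p:1→0
  (3Δ to stable)
t=3 Δ0: r=0 y=1 u=1 q=1 p=0 clk=1 x=0
  Δ1: clk:1→0
  (1Δ to stable)
t=4 Δ0: r=0 y=1 u=1 q=1 p=0 clk=0 x=0
  Δ1: clk:0→1
  Δ2: u:1→0
  Δ3: p:0→1
  (3Δ to stable)
t=5 Δ0: r=0 y=1 u=0 q=1 p=1 clk=1 x=0
  Δ1: clk:1→0
  (1Δ to stable)
t=6 Δ0: r=0 y=1 u=0 q=1 p=1 clk=0 x=0
  Δ1: clk:0→1
  Δ2: u:0→1
  Δ3: p:1→0
  (3Δ to stable)
t=7 Δ0: r=0 y=1 u=1 q=1 p=0 clk=1 x=0
  Δ1: clk:1→0
  (1Δ to stable)
t=8 Δ0: r=0 y=1 u=1 q=1 p=0 clk=0 x=0
  Δ1: clk:0→1
  Δ2: u:1→0
  Δ3: p:0→1
  (3Δ to stable)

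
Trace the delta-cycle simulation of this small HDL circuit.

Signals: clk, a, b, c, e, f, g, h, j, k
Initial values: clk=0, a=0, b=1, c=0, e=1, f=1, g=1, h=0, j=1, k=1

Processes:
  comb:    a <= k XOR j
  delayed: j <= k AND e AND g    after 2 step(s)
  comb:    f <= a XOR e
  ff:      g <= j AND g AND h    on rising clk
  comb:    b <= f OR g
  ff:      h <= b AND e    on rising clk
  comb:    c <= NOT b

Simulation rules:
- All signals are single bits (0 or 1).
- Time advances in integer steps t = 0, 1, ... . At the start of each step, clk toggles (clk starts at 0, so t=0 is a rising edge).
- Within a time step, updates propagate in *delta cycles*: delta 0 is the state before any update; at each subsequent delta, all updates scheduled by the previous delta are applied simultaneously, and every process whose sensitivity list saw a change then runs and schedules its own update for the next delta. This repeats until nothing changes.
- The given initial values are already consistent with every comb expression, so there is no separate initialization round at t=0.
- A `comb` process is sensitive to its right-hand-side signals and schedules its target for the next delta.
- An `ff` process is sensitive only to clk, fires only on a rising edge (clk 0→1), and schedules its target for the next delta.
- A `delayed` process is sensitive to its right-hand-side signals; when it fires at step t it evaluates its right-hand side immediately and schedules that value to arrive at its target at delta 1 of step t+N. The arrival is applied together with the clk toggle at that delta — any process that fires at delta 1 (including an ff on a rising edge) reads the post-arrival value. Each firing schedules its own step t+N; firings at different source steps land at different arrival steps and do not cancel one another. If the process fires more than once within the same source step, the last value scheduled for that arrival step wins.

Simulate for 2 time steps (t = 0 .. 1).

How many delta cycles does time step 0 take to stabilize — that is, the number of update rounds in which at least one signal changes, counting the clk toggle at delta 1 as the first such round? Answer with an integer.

2

t=0 Δ0: f=1 clk=0 j=1 c=0 h=0 g=1 k=1 a=0 e=1 b=1
  Δ1: clk:0→1
  Δ2: h:0→1, g:1→0
  (2Δ to stable)
t=1 Δ0: f=1 clk=1 j=1 c=0 h=1 g=0 k=1 a=0 e=1 b=1
  Δ1: clk:1→0
  (1Δ to stable)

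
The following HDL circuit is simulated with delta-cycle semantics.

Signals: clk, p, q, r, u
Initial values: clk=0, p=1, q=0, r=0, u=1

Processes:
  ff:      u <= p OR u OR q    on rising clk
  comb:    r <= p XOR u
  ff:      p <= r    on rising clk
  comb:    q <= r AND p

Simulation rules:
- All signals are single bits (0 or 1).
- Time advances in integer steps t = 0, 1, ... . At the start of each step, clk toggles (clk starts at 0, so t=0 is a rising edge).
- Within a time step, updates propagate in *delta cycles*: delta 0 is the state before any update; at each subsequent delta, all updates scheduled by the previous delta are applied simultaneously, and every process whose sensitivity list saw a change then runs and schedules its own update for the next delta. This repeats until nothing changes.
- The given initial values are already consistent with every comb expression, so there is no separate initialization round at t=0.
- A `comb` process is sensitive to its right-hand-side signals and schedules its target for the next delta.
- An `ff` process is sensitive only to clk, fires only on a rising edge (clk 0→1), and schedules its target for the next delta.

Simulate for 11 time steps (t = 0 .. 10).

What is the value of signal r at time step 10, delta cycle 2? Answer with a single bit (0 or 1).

t0.Δ0 clk=0 r=0 q=0 u=1 p=1
t0.Δ1 clk=1 r=0 q=0 u=1 p=1
t0.Δ2 clk=1 r=0 q=0 u=1 p=0
t0.Δ3 clk=1 r=1 q=0 u=1 p=0
t1.Δ0 clk=1 r=1 q=0 u=1 p=0
t1.Δ1 clk=0 r=1 q=0 u=1 p=0
t2.Δ0 clk=0 r=1 q=0 u=1 p=0
t2.Δ1 clk=1 r=1 q=0 u=1 p=0
t2.Δ2 clk=1 r=1 q=0 u=1 p=1
t2.Δ3 clk=1 r=0 q=1 u=1 p=1
t2.Δ4 clk=1 r=0 q=0 u=1 p=1
t3.Δ0 clk=1 r=0 q=0 u=1 p=1
t3.Δ1 clk=0 r=0 q=0 u=1 p=1
t4.Δ0 clk=0 r=0 q=0 u=1 p=1
t4.Δ1 clk=1 r=0 q=0 u=1 p=1
t4.Δ2 clk=1 r=0 q=0 u=1 p=0
t4.Δ3 clk=1 r=1 q=0 u=1 p=0
t5.Δ0 clk=1 r=1 q=0 u=1 p=0
t5.Δ1 clk=0 r=1 q=0 u=1 p=0
t6.Δ0 clk=0 r=1 q=0 u=1 p=0
t6.Δ1 clk=1 r=1 q=0 u=1 p=0
t6.Δ2 clk=1 r=1 q=0 u=1 p=1
t6.Δ3 clk=1 r=0 q=1 u=1 p=1
t6.Δ4 clk=1 r=0 q=0 u=1 p=1
t7.Δ0 clk=1 r=0 q=0 u=1 p=1
t7.Δ1 clk=0 r=0 q=0 u=1 p=1
t8.Δ0 clk=0 r=0 q=0 u=1 p=1
t8.Δ1 clk=1 r=0 q=0 u=1 p=1
t8.Δ2 clk=1 r=0 q=0 u=1 p=0
t8.Δ3 clk=1 r=1 q=0 u=1 p=0
t9.Δ0 clk=1 r=1 q=0 u=1 p=0
t9.Δ1 clk=0 r=1 q=0 u=1 p=0
t10.Δ0 clk=0 r=1 q=0 u=1 p=0
t10.Δ1 clk=1 r=1 q=0 u=1 p=0
t10.Δ2 clk=1 r=1 q=0 u=1 p=1
t10.Δ3 clk=1 r=0 q=1 u=1 p=1
t10.Δ4 clk=1 r=0 q=0 u=1 p=1

1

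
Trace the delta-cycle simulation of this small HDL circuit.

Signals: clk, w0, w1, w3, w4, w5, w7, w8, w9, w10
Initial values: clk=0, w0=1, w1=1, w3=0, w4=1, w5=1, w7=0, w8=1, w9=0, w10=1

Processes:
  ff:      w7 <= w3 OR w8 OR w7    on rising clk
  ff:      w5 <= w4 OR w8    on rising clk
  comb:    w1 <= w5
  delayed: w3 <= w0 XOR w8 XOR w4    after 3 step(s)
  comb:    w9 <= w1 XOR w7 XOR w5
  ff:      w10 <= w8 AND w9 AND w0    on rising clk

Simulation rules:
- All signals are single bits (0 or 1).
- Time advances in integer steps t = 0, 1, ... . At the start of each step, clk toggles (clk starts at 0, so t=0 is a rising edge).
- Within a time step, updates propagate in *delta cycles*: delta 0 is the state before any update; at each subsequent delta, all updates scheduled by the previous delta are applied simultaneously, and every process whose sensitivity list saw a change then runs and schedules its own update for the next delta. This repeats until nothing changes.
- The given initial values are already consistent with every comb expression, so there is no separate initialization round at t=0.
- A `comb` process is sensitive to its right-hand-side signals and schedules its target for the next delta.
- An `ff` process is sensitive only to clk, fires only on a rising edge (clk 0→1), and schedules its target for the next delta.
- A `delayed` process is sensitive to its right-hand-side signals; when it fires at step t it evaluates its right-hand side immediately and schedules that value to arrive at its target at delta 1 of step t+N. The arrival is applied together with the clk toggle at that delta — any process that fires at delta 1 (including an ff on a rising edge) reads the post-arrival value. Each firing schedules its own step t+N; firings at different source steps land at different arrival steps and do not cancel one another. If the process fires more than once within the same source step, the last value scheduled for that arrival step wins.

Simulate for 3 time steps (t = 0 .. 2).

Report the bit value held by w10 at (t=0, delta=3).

0

[bits: w4,w1,w0,w8,w3,w9,w7,clk,w5,w10]
t=0: Δ0=1111000011 Δ1=1111000111 Δ2=1111001110 Δ3=1111011110 | 3Δ
t=1: Δ0=1111011110 Δ1=1111011010 | 1Δ
t=2: Δ0=1111011010 Δ1=1111011110 Δ2=1111011111 | 2Δ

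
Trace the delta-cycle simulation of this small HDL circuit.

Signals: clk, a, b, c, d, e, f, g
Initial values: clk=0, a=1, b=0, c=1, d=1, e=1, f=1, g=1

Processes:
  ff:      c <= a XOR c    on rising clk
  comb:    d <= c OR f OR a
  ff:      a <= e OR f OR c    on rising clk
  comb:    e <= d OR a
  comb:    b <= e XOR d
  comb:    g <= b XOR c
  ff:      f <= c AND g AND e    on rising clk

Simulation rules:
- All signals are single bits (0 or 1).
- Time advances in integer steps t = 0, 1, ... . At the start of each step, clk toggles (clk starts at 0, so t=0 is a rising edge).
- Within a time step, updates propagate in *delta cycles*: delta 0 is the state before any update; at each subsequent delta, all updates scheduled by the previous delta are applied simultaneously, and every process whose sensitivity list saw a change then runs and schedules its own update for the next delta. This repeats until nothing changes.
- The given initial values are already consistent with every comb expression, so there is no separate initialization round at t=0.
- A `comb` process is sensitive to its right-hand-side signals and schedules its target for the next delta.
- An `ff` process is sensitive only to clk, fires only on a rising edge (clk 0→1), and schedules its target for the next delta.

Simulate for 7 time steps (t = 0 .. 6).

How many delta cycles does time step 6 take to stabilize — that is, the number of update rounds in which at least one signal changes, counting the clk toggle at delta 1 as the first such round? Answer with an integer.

t=0 Δ0: a=1 c=1 f=1 b=0 d=1 g=1 clk=0 e=1
  Δ1: clk:0→1
  Δ2: c:1→0
  Δ3: g:1→0
  (3Δ to stable)
t=1 Δ0: a=1 c=0 f=1 b=0 d=1 g=0 clk=1 e=1
  Δ1: clk:1→0
  (1Δ to stable)
t=2 Δ0: a=1 c=0 f=1 b=0 d=1 g=0 clk=0 e=1
  Δ1: clk:0→1
  Δ2: c:0→1, f:1→0
  Δ3: g:0→1
  (3Δ to stable)
t=3 Δ0: a=1 c=1 f=0 b=0 d=1 g=1 clk=1 e=1
  Δ1: clk:1→0
  (1Δ to stable)
t=4 Δ0: a=1 c=1 f=0 b=0 d=1 g=1 clk=0 e=1
  Δ1: clk:0→1
  Δ2: c:1→0, f:0→1
  Δ3: g:1→0
  (3Δ to stable)
t=5 Δ0: a=1 c=0 f=1 b=0 d=1 g=0 clk=1 e=1
  Δ1: clk:1→0
  (1Δ to stable)
t=6 Δ0: a=1 c=0 f=1 b=0 d=1 g=0 clk=0 e=1
  Δ1: clk:0→1
  Δ2: c:0→1, f:1→0
  Δ3: g:0→1
  (3Δ to stable)

3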